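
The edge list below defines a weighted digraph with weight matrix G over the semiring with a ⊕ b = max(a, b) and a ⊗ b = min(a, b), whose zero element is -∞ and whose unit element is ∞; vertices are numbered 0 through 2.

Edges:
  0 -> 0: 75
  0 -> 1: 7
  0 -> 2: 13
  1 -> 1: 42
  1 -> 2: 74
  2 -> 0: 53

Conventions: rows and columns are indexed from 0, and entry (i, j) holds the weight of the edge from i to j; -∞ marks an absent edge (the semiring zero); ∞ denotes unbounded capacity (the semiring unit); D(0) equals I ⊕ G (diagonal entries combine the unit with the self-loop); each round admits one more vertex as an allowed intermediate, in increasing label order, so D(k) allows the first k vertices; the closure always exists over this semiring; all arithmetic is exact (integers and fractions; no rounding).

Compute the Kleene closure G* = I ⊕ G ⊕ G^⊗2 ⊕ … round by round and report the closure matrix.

D(0):
  [∞, 7, 13]
  [-∞, ∞, 74]
  [53, -∞, ∞]
D(1):
  [∞, 7, 13]
  [-∞, ∞, 74]
  [53, 7, ∞]
D(2):
  [∞, 7, 13]
  [-∞, ∞, 74]
  [53, 7, ∞]
D(3):
  [∞, 7, 13]
  [53, ∞, 74]
  [53, 7, ∞]
Answer: G* = [[∞, 7, 13], [53, ∞, 74], [53, 7, ∞]]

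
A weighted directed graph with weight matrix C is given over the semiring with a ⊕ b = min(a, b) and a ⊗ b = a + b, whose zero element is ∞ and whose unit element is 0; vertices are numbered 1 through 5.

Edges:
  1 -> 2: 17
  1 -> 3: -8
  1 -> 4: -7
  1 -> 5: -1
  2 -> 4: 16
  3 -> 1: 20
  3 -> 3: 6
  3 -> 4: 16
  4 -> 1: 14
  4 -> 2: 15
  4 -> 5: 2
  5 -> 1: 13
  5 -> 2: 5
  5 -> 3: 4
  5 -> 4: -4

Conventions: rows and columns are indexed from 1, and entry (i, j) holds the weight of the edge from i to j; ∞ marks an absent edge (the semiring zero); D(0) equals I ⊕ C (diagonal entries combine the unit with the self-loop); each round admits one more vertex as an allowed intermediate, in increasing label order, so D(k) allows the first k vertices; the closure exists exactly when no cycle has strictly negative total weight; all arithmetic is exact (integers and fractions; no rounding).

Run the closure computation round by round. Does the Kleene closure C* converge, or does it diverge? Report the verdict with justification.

D(0):
  [0, 17, -8, -7, -1]
  [∞, 0, ∞, 16, ∞]
  [20, ∞, 0, 16, ∞]
  [14, 15, ∞, 0, 2]
  [13, 5, 4, -4, 0]
D(1):
  [0, 17, -8, -7, -1]
  [∞, 0, ∞, 16, ∞]
  [20, 37, 0, 13, 19]
  [14, 15, 6, 0, 2]
  [13, 5, 4, -4, 0]
D(2):
  [0, 17, -8, -7, -1]
  [∞, 0, ∞, 16, ∞]
  [20, 37, 0, 13, 19]
  [14, 15, 6, 0, 2]
  [13, 5, 4, -4, 0]
D(3):
  [0, 17, -8, -7, -1]
  [∞, 0, ∞, 16, ∞]
  [20, 37, 0, 13, 19]
  [14, 15, 6, 0, 2]
  [13, 5, 4, -4, 0]
Detection: at round 4, diagonal entry (5, 5) turns strictly negative.
Key observation: the cycle 5->4->5 has total weight (-4) + 2, which is strictly negative.
Answer: DIVERGES — negative cycle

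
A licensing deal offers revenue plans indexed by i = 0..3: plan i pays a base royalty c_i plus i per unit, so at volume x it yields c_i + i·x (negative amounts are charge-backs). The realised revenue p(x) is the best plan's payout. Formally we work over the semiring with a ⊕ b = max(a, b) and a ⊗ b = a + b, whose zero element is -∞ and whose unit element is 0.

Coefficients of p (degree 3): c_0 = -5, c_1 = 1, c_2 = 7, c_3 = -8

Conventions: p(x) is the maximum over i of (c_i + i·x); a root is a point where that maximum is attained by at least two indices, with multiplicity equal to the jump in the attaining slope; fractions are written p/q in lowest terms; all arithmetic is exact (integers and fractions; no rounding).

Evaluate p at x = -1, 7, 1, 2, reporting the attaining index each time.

p(-1) = max(-5+0·(-1)=-5, 1+1·(-1)=0, 7+2·(-1)=5, -8+3·(-1)=-11) = 5 (attained by i=2)
p(7) = max(-5+0·7=-5, 1+1·7=8, 7+2·7=21, -8+3·7=13) = 21 (attained by i=2)
p(1) = max(-5+0·1=-5, 1+1·1=2, 7+2·1=9, -8+3·1=-5) = 9 (attained by i=2)
p(2) = max(-5+0·2=-5, 1+1·2=3, 7+2·2=11, -8+3·2=-2) = 11 (attained by i=2)
Answer: p(-1) = 5; p(7) = 21; p(1) = 9; p(2) = 11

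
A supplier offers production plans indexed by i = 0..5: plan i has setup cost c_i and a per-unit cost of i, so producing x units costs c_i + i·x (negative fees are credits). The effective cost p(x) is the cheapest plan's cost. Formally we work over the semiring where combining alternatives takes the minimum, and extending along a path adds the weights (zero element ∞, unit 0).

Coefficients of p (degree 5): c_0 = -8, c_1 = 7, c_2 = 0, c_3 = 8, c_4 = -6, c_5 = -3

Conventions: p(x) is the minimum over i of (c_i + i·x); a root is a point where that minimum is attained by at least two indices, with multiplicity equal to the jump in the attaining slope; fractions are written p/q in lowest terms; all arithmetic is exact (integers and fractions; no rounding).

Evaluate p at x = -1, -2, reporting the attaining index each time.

p(-1) = min(-8+0·(-1)=-8, 7+1·(-1)=6, 0+2·(-1)=-2, 8+3·(-1)=5, -6+4·(-1)=-10, -3+5·(-1)=-8) = -10 (attained by i=4)
p(-2) = min(-8+0·(-2)=-8, 7+1·(-2)=5, 0+2·(-2)=-4, 8+3·(-2)=2, -6+4·(-2)=-14, -3+5·(-2)=-13) = -14 (attained by i=4)
Answer: p(-1) = -10; p(-2) = -14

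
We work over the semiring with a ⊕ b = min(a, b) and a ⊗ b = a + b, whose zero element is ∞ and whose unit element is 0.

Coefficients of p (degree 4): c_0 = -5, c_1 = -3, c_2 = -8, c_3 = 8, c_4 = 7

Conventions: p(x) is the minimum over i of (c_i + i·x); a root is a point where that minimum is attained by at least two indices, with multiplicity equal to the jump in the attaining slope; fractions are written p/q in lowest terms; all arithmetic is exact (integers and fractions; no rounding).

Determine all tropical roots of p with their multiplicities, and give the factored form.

hull edge (i=0, c=-5) to (i=2, c=-8): slope -3/2, span 2
hull edge (i=2, c=-8) to (i=4, c=7): slope 15/2, span 2
Factored form: p(x) = 7 ⊗ (x ⊕ (-15/2)) ⊗ (x ⊕ (-15/2)) ⊗ (x ⊕ 3/2) ⊗ (x ⊕ 3/2)
Answer: roots = -15/2 (mult 2), 3/2 (mult 2)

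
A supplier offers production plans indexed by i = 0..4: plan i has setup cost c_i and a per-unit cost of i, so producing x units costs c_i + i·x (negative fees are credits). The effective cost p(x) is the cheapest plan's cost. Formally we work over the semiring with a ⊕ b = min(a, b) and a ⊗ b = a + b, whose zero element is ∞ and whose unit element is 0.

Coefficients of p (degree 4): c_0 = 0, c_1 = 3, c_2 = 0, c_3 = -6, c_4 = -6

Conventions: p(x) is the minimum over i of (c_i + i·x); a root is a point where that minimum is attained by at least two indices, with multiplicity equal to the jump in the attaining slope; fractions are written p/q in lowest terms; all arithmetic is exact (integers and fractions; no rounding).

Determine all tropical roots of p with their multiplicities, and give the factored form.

hull edge (i=0, c=0) to (i=3, c=-6): slope -2, span 3
hull edge (i=3, c=-6) to (i=4, c=-6): slope 0, span 1
Factored form: p(x) = -6 ⊗ (x ⊕ 0) ⊗ (x ⊕ 2) ⊗ (x ⊕ 2) ⊗ (x ⊕ 2)
Answer: roots = 0 (mult 1), 2 (mult 3)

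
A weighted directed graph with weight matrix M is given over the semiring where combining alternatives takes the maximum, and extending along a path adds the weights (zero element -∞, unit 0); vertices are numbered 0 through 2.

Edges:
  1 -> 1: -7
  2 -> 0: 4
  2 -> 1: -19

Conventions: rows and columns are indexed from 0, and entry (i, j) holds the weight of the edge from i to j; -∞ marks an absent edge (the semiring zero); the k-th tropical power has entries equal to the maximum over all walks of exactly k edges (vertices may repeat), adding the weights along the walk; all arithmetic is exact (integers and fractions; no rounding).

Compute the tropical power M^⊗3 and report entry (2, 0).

M^⊗2:
  [-∞, -∞, -∞]
  [-∞, -14, -∞]
  [-∞, -26, -∞]
M^⊗3:
  [-∞, -∞, -∞]
  [-∞, -21, -∞]
  [-∞, -33, -∞]
Key observation: no walk of exactly 3 edges connects these vertices, so the entry is the semiring zero.
Answer: (M^⊗3)[2][0] = -∞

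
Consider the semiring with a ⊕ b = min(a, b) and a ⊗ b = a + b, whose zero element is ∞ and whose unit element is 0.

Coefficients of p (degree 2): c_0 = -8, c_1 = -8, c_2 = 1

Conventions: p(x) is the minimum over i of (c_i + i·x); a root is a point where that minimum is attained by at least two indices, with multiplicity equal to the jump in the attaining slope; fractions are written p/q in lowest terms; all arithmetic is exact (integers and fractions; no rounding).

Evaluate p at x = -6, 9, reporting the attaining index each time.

p(-6) = min(-8+0·(-6)=-8, -8+1·(-6)=-14, 1+2·(-6)=-11) = -14 (attained by i=1)
p(9) = min(-8+0·9=-8, -8+1·9=1, 1+2·9=19) = -8 (attained by i=0)
Answer: p(-6) = -14; p(9) = -8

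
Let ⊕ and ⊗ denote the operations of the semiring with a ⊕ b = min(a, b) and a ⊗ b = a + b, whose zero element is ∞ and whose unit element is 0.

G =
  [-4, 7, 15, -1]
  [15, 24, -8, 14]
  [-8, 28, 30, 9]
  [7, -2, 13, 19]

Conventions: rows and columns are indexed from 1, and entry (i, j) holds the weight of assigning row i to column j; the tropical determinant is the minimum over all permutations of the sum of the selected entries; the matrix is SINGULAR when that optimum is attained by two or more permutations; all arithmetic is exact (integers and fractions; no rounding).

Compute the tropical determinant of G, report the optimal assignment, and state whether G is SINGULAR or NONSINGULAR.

σ = (1, 2, 3, 4): (-4) + 24 + 30 + 19 = 69
σ = (1, 2, 4, 3): (-4) + 24 + 9 + 13 = 42
σ = (1, 3, 2, 4): (-4) + (-8) + 28 + 19 = 35
σ = (1, 3, 4, 2): (-4) + (-8) + 9 + (-2) = -5
σ = (1, 4, 2, 3): (-4) + 14 + 28 + 13 = 51
σ = (1, 4, 3, 2): (-4) + 14 + 30 + (-2) = 38
σ = (2, 1, 3, 4): 7 + 15 + 30 + 19 = 71
σ = (2, 1, 4, 3): 7 + 15 + 9 + 13 = 44
σ = (2, 3, 1, 4): 7 + (-8) + (-8) + 19 = 10
σ = (2, 3, 4, 1): 7 + (-8) + 9 + 7 = 15
σ = (2, 4, 1, 3): 7 + 14 + (-8) + 13 = 26
σ = (2, 4, 3, 1): 7 + 14 + 30 + 7 = 58
σ = (3, 1, 2, 4): 15 + 15 + 28 + 19 = 77
σ = (3, 1, 4, 2): 15 + 15 + 9 + (-2) = 37
σ = (3, 2, 1, 4): 15 + 24 + (-8) + 19 = 50
σ = (3, 2, 4, 1): 15 + 24 + 9 + 7 = 55
σ = (3, 4, 1, 2): 15 + 14 + (-8) + (-2) = 19
σ = (3, 4, 2, 1): 15 + 14 + 28 + 7 = 64
σ = (4, 1, 2, 3): (-1) + 15 + 28 + 13 = 55
σ = (4, 1, 3, 2): (-1) + 15 + 30 + (-2) = 42
σ = (4, 2, 1, 3): (-1) + 24 + (-8) + 13 = 28
σ = (4, 2, 3, 1): (-1) + 24 + 30 + 7 = 60
σ = (4, 3, 1, 2): (-1) + (-8) + (-8) + (-2) = -19
σ = (4, 3, 2, 1): (-1) + (-8) + 28 + 7 = 26
Optimal value attained by: σ = (4, 3, 1, 2).
Answer: det⊕(G) = -19; verdict: NONSINGULAR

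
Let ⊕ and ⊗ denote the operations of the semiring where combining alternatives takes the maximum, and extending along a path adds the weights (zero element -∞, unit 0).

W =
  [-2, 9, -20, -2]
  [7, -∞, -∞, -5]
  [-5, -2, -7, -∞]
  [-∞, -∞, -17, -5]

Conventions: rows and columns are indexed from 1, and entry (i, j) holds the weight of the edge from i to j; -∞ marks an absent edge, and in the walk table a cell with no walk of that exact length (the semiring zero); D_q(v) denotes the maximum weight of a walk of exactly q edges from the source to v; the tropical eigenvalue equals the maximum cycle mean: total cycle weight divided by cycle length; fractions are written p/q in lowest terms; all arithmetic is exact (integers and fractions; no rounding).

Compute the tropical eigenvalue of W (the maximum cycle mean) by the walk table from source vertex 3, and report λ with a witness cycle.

q=0: [-∞, -∞, 0, -∞]
q=1: [-5, -2, -7, -∞]
q=2: [5, 4, -14, -7]
q=3: [11, 14, -15, 3]
q=4: [21, 20, -9, 9]
Optimal cycle mean attained by: cycle 1->2->1, total 9 + 7, length 2.
Answer: λ = 8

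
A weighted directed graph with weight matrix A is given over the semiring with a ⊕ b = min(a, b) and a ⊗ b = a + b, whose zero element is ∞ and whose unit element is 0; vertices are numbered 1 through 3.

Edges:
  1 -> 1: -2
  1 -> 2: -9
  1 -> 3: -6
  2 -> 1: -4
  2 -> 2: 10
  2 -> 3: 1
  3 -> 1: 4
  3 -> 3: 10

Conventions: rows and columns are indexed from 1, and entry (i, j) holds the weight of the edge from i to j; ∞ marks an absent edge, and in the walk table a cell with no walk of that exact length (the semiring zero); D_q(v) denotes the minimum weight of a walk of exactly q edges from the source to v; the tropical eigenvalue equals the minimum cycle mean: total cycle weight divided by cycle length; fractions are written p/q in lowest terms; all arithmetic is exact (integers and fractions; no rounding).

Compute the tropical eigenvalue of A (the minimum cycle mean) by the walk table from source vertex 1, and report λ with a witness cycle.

q=0: [0, ∞, ∞]
q=1: [-2, -9, -6]
q=2: [-13, -11, -8]
q=3: [-15, -22, -19]
Optimal cycle mean attained by: cycle 1->2->1, total (-9) + (-4), length 2.
Answer: λ = -13/2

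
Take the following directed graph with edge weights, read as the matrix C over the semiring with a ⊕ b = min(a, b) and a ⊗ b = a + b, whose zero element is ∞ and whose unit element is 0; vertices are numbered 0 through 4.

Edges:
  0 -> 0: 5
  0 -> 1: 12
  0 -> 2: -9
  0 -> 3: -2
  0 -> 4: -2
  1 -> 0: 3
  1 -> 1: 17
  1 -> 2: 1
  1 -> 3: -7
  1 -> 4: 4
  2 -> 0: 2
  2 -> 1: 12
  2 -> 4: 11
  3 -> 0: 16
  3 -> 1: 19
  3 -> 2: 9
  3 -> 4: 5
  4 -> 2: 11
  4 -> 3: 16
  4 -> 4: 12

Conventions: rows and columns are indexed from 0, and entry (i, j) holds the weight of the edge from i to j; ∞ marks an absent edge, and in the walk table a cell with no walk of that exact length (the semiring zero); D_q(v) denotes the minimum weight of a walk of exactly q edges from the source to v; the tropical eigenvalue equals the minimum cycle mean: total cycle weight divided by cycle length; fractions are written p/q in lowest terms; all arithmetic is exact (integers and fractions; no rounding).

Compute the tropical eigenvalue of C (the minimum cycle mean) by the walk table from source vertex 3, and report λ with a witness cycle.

q=0: [∞, ∞, ∞, 0, ∞]
q=1: [16, 19, 9, ∞, 5]
q=2: [11, 21, 7, 12, 14]
q=3: [9, 19, 2, 9, 9]
q=4: [4, 14, 0, 7, 7]
q=5: [2, 12, -5, 2, 2]
Optimal cycle mean attained by: cycle 0->2->0, total (-9) + 2, length 2.
Answer: λ = -7/2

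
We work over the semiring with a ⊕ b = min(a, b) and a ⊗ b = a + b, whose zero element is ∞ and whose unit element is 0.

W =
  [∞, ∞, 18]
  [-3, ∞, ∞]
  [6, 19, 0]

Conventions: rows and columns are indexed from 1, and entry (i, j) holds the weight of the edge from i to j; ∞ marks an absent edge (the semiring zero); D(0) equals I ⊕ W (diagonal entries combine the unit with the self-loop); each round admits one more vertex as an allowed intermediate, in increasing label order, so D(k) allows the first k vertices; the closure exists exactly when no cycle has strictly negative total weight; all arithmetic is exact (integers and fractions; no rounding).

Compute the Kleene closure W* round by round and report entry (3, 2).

D(0):
  [0, ∞, 18]
  [-3, 0, ∞]
  [6, 19, 0]
D(1):
  [0, ∞, 18]
  [-3, 0, 15]
  [6, 19, 0]
D(2):
  [0, ∞, 18]
  [-3, 0, 15]
  [6, 19, 0]
D(3):
  [0, 37, 18]
  [-3, 0, 15]
  [6, 19, 0]
Answer: W*[3][2] = 19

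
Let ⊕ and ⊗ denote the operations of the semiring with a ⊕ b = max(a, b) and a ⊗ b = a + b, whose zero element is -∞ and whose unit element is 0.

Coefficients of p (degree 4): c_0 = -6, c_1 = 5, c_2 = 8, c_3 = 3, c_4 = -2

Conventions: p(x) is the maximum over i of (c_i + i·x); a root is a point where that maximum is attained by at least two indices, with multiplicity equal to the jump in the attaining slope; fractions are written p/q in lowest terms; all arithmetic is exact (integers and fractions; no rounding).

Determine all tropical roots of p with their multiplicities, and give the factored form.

hull edge (i=0, c=-6) to (i=1, c=5): slope 11, span 1
hull edge (i=1, c=5) to (i=2, c=8): slope 3, span 1
hull edge (i=2, c=8) to (i=4, c=-2): slope -5, span 2
Factored form: p(x) = -2 ⊗ (x ⊕ (-11)) ⊗ (x ⊕ (-3)) ⊗ (x ⊕ 5) ⊗ (x ⊕ 5)
Answer: roots = -11 (mult 1), -3 (mult 1), 5 (mult 2)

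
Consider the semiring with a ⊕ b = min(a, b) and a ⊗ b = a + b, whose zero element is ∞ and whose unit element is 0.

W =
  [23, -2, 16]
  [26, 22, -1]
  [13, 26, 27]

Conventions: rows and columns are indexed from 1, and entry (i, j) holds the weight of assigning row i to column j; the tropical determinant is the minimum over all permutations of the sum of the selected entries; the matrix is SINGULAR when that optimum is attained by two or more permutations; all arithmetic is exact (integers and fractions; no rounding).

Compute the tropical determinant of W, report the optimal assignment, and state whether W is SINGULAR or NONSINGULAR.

σ = (1, 2, 3): 23 + 22 + 27 = 72
σ = (1, 3, 2): 23 + (-1) + 26 = 48
σ = (2, 1, 3): (-2) + 26 + 27 = 51
σ = (2, 3, 1): (-2) + (-1) + 13 = 10
σ = (3, 1, 2): 16 + 26 + 26 = 68
σ = (3, 2, 1): 16 + 22 + 13 = 51
Optimal value attained by: σ = (2, 3, 1).
Answer: det⊕(W) = 10; verdict: NONSINGULAR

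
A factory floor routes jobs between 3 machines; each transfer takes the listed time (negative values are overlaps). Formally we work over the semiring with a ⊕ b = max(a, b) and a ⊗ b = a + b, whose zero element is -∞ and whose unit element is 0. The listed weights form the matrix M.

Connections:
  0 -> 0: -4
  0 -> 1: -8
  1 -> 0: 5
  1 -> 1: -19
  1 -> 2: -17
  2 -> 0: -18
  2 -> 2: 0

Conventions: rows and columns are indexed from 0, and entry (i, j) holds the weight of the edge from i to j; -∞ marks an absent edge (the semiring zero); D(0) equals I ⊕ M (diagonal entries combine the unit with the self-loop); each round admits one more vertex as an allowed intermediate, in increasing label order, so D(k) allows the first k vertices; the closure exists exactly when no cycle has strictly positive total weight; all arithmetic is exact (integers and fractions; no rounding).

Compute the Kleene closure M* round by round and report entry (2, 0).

D(0):
  [0, -8, -∞]
  [5, 0, -17]
  [-18, -∞, 0]
D(1):
  [0, -8, -∞]
  [5, 0, -17]
  [-18, -26, 0]
D(2):
  [0, -8, -25]
  [5, 0, -17]
  [-18, -26, 0]
D(3):
  [0, -8, -25]
  [5, 0, -17]
  [-18, -26, 0]
Answer: M*[2][0] = -18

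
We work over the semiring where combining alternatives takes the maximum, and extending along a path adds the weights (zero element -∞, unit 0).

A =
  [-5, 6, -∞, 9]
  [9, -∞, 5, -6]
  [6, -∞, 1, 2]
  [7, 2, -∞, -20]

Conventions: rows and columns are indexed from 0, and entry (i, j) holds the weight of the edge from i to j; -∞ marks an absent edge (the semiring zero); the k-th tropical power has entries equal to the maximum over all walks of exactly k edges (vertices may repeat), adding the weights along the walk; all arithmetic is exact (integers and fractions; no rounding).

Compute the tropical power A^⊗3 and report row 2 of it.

A^⊗2:
  [16, 11, 11, 4]
  [11, 15, 6, 18]
  [9, 12, 2, 15]
  [11, 13, 7, 16]
A^⊗3:
  [20, 22, 16, 25]
  [25, 20, 20, 20]
  [22, 17, 17, 18]
  [23, 18, 18, 20]
Answer: row 2 of A^⊗3 = [22, 17, 17, 18]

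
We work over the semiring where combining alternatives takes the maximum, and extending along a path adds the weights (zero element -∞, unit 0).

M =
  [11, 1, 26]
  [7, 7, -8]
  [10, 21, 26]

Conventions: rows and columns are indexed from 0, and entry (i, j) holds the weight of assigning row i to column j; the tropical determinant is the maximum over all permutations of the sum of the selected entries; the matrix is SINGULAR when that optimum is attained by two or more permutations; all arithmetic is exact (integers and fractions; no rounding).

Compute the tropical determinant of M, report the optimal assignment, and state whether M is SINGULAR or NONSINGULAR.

σ = (0, 1, 2): 11 + 7 + 26 = 44
σ = (0, 2, 1): 11 + (-8) + 21 = 24
σ = (1, 0, 2): 1 + 7 + 26 = 34
σ = (1, 2, 0): 1 + (-8) + 10 = 3
σ = (2, 0, 1): 26 + 7 + 21 = 54
σ = (2, 1, 0): 26 + 7 + 10 = 43
Optimal value attained by: σ = (2, 0, 1).
Answer: det⊕(M) = 54; verdict: NONSINGULAR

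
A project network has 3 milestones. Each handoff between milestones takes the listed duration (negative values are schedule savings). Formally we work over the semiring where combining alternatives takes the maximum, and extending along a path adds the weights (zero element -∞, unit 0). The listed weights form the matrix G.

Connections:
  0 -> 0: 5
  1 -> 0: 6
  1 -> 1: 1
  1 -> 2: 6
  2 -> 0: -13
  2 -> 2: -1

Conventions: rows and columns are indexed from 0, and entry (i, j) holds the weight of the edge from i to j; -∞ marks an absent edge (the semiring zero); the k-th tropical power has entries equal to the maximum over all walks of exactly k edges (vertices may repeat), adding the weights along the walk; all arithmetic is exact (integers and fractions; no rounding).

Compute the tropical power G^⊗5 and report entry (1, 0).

G^⊗2:
  [10, -∞, -∞]
  [11, 2, 7]
  [-8, -∞, -2]
G^⊗3:
  [15, -∞, -∞]
  [16, 3, 8]
  [-3, -∞, -3]
G^⊗4:
  [20, -∞, -∞]
  [21, 4, 9]
  [2, -∞, -4]
G^⊗5:
  [25, -∞, -∞]
  [26, 5, 10]
  [7, -∞, -5]
Key observation: the optimum is the walk 1->0->0->0->0->0, with weight 6 + 5 + 5 + 5 + 5 = 26.
Optimal value attained by: walk 1->0->0->0->0->0.
Answer: (G^⊗5)[1][0] = 26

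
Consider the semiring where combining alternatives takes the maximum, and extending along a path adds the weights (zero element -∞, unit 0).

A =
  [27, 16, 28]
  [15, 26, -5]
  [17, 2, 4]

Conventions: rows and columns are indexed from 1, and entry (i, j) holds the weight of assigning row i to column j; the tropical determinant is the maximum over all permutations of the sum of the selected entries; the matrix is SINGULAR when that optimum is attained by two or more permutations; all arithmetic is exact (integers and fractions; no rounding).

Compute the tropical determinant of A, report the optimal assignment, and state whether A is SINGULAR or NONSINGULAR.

σ = (1, 2, 3): 27 + 26 + 4 = 57
σ = (1, 3, 2): 27 + (-5) + 2 = 24
σ = (2, 1, 3): 16 + 15 + 4 = 35
σ = (2, 3, 1): 16 + (-5) + 17 = 28
σ = (3, 1, 2): 28 + 15 + 2 = 45
σ = (3, 2, 1): 28 + 26 + 17 = 71
Optimal value attained by: σ = (3, 2, 1).
Answer: det⊕(A) = 71; verdict: NONSINGULAR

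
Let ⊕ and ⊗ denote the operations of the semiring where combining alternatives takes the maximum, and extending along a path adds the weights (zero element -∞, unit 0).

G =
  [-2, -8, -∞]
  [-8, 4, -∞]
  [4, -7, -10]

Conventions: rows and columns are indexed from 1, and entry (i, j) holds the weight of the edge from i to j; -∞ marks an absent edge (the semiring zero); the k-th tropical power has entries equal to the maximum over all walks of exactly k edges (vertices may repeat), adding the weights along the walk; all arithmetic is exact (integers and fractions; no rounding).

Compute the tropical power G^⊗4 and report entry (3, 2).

G^⊗2:
  [-4, -4, -∞]
  [-4, 8, -∞]
  [2, -3, -20]
G^⊗3:
  [-6, 0, -∞]
  [0, 12, -∞]
  [0, 1, -30]
G^⊗4:
  [-8, 4, -∞]
  [4, 16, -∞]
  [-2, 5, -40]
Key observation: the optimum is the walk 3->2->2->2->2, with weight (-7) + 4 + 4 + 4 = 5.
Optimal value attained by: walk 3->2->2->2->2.
Answer: (G^⊗4)[3][2] = 5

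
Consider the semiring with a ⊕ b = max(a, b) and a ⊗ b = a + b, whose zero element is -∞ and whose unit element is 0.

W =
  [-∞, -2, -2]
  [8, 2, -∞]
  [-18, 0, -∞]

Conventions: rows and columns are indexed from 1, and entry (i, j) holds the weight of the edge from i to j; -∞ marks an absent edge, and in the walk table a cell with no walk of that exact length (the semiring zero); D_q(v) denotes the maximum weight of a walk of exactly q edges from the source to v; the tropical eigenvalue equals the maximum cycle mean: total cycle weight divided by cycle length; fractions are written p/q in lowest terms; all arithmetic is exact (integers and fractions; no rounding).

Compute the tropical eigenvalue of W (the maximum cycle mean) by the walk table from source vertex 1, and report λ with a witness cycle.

q=0: [0, -∞, -∞]
q=1: [-∞, -2, -2]
q=2: [6, 0, -∞]
q=3: [8, 4, 4]
Optimal cycle mean attained by: cycle 1->2->1, total (-2) + 8, length 2.
Answer: λ = 3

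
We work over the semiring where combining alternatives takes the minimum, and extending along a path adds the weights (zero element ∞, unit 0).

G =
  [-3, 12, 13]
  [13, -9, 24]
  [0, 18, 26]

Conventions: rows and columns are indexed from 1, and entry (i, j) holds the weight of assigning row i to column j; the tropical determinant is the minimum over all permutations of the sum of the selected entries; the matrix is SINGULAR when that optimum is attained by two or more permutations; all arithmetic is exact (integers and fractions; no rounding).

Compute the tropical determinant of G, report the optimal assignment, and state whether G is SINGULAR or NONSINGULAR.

σ = (1, 2, 3): (-3) + (-9) + 26 = 14
σ = (1, 3, 2): (-3) + 24 + 18 = 39
σ = (2, 1, 3): 12 + 13 + 26 = 51
σ = (2, 3, 1): 12 + 24 + 0 = 36
σ = (3, 1, 2): 13 + 13 + 18 = 44
σ = (3, 2, 1): 13 + (-9) + 0 = 4
Optimal value attained by: σ = (3, 2, 1).
Answer: det⊕(G) = 4; verdict: NONSINGULAR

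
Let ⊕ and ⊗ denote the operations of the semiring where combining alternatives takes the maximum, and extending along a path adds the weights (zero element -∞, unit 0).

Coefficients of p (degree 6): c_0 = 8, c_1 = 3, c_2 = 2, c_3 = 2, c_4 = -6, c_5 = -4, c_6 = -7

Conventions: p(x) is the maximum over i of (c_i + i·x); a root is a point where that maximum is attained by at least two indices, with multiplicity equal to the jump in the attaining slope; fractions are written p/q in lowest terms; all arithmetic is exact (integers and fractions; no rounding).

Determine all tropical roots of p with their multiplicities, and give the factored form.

hull edge (i=0, c=8) to (i=3, c=2): slope -2, span 3
hull edge (i=3, c=2) to (i=6, c=-7): slope -3, span 3
Factored form: p(x) = -7 ⊗ (x ⊕ 2) ⊗ (x ⊕ 2) ⊗ (x ⊕ 2) ⊗ (x ⊕ 3) ⊗ (x ⊕ 3) ⊗ (x ⊕ 3)
Answer: roots = 2 (mult 3), 3 (mult 3)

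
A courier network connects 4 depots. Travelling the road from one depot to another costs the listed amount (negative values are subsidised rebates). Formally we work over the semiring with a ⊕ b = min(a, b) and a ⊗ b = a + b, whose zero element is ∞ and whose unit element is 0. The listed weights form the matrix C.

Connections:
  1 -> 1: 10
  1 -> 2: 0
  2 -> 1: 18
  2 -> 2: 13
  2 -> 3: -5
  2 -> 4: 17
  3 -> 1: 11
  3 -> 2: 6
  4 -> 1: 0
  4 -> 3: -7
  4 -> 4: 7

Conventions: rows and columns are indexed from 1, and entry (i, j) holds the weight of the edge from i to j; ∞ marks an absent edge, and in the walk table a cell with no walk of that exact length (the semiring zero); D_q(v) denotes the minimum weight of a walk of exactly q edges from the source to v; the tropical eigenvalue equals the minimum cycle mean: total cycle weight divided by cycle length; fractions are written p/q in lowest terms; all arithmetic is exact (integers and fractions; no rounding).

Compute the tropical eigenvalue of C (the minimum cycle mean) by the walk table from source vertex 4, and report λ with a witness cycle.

q=0: [∞, ∞, ∞, 0]
q=1: [0, ∞, -7, 7]
q=2: [4, -1, 0, 14]
q=3: [11, 4, -6, 16]
q=4: [5, 0, -1, 21]
Optimal cycle mean attained by: cycle 2->3->2, total (-5) + 6, length 2.
Answer: λ = 1/2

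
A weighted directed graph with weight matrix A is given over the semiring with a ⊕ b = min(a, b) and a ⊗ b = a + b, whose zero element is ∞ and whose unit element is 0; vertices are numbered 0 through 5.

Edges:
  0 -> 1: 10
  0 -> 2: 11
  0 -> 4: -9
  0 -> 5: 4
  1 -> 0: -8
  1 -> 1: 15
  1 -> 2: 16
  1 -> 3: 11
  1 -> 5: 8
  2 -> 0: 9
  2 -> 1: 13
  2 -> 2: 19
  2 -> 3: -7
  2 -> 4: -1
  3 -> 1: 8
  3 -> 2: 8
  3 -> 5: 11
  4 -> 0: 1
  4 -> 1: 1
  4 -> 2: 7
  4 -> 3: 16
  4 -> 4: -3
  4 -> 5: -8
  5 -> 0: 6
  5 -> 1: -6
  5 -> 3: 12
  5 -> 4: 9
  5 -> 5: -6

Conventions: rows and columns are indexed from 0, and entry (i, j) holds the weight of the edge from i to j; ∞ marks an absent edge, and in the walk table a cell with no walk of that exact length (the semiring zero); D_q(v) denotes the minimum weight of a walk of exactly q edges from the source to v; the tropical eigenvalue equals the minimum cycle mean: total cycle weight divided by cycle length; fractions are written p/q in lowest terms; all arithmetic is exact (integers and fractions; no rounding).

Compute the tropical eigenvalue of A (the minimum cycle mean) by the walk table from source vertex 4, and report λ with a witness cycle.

q=0: [∞, ∞, ∞, ∞, 0, ∞]
q=1: [1, 1, 7, 16, -3, -8]
q=2: [-7, -14, 4, 0, -8, -14]
q=3: [-22, -20, -1, -3, -16, -20]
q=4: [-28, -26, -11, -9, -31, -26]
q=5: [-34, -32, -24, -18, -37, -39]
q=6: [-40, -45, -30, -31, -43, -45]
Optimal cycle mean attained by: cycle 0->4->5->1->0, total (-9) + (-8) + (-6) + (-8), length 4.
Answer: λ = -31/4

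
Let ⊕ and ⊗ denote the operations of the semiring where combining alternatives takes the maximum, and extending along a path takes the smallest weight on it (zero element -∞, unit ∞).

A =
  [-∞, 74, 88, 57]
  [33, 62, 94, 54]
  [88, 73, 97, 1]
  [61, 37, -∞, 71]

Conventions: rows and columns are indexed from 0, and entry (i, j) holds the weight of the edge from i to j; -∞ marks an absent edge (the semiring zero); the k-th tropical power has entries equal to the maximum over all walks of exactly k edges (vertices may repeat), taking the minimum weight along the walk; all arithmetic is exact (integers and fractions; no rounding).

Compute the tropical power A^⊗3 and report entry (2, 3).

A^⊗2:
  [88, 73, 88, 57]
  [88, 73, 94, 54]
  [88, 74, 97, 57]
  [61, 61, 61, 71]
A^⊗3:
  [88, 74, 88, 57]
  [88, 74, 94, 57]
  [88, 74, 97, 57]
  [61, 61, 61, 71]
Key observation: the optimum is the walk 2->0->3->3, with weight 88 min 57 min 71 = 57.
Optimal value attained by: walk 2->0->3->3.
Answer: (A^⊗3)[2][3] = 57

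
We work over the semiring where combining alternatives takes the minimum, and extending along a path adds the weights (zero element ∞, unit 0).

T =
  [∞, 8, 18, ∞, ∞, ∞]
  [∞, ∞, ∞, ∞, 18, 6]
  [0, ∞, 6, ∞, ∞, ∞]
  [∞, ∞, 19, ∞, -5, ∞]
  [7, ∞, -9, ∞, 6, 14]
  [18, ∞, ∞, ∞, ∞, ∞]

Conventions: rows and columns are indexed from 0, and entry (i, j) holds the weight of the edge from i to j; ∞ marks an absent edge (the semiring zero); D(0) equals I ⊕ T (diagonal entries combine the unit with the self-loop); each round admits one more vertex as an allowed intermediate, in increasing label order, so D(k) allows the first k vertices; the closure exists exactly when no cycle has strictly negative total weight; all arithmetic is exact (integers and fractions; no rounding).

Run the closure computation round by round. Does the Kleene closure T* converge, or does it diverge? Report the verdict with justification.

D(0):
  [0, 8, 18, ∞, ∞, ∞]
  [∞, 0, ∞, ∞, 18, 6]
  [0, ∞, 0, ∞, ∞, ∞]
  [∞, ∞, 19, 0, -5, ∞]
  [7, ∞, -9, ∞, 0, 14]
  [18, ∞, ∞, ∞, ∞, 0]
D(1):
  [0, 8, 18, ∞, ∞, ∞]
  [∞, 0, ∞, ∞, 18, 6]
  [0, 8, 0, ∞, ∞, ∞]
  [∞, ∞, 19, 0, -5, ∞]
  [7, 15, -9, ∞, 0, 14]
  [18, 26, 36, ∞, ∞, 0]
D(2):
  [0, 8, 18, ∞, 26, 14]
  [∞, 0, ∞, ∞, 18, 6]
  [0, 8, 0, ∞, 26, 14]
  [∞, ∞, 19, 0, -5, ∞]
  [7, 15, -9, ∞, 0, 14]
  [18, 26, 36, ∞, 44, 0]
D(3):
  [0, 8, 18, ∞, 26, 14]
  [∞, 0, ∞, ∞, 18, 6]
  [0, 8, 0, ∞, 26, 14]
  [19, 27, 19, 0, -5, 33]
  [-9, -1, -9, ∞, 0, 5]
  [18, 26, 36, ∞, 44, 0]
D(4):
  [0, 8, 18, ∞, 26, 14]
  [∞, 0, ∞, ∞, 18, 6]
  [0, 8, 0, ∞, 26, 14]
  [19, 27, 19, 0, -5, 33]
  [-9, -1, -9, ∞, 0, 5]
  [18, 26, 36, ∞, 44, 0]
D(5):
  [0, 8, 17, ∞, 26, 14]
  [9, 0, 9, ∞, 18, 6]
  [0, 8, 0, ∞, 26, 14]
  [-14, -6, -14, 0, -5, 0]
  [-9, -1, -9, ∞, 0, 5]
  [18, 26, 35, ∞, 44, 0]
D(6):
  [0, 8, 17, ∞, 26, 14]
  [9, 0, 9, ∞, 18, 6]
  [0, 8, 0, ∞, 26, 14]
  [-14, -6, -14, 0, -5, 0]
  [-9, -1, -9, ∞, 0, 5]
  [18, 26, 35, ∞, 44, 0]
Key observation: every diagonal entry stays at the unit through all rounds, so no improving cycle exists.
Answer: CONVERGES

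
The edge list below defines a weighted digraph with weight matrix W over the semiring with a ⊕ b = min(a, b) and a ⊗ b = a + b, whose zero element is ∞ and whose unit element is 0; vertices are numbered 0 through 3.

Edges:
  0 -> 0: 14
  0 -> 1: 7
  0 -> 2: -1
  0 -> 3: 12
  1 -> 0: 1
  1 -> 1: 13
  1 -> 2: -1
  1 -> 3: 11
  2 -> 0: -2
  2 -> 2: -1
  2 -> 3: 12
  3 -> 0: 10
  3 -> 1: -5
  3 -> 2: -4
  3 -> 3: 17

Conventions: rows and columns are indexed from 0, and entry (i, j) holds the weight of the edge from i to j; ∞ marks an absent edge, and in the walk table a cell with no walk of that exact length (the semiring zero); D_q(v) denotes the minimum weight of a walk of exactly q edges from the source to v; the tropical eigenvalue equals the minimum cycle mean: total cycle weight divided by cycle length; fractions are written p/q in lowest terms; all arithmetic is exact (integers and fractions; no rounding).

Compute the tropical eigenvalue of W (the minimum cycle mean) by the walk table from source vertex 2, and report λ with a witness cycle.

q=0: [∞, ∞, 0, ∞]
q=1: [-2, ∞, -1, 12]
q=2: [-3, 5, -3, 10]
q=3: [-5, 4, -4, 9]
q=4: [-6, 2, -6, 7]
Optimal cycle mean attained by: cycle 0->2->0, total (-1) + (-2), length 2.
Answer: λ = -3/2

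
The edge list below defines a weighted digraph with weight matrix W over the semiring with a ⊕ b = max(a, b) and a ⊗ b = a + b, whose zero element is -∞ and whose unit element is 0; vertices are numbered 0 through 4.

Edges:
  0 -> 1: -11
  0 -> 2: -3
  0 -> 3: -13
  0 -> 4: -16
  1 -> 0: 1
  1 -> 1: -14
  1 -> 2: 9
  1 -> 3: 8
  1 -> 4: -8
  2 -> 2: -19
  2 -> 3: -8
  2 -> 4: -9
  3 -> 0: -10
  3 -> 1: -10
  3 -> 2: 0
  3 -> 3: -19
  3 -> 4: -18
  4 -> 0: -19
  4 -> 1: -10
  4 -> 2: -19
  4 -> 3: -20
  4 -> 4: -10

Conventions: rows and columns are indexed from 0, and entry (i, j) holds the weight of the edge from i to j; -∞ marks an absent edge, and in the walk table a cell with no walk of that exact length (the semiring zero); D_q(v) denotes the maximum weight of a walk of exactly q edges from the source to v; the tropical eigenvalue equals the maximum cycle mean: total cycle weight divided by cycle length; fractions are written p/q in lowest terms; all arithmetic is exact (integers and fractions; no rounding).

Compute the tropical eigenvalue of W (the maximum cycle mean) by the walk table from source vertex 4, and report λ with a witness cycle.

q=0: [-∞, -∞, -∞, -∞, 0]
q=1: [-19, -10, -19, -20, -10]
q=2: [-9, -20, -1, -2, -18]
q=3: [-12, -12, -2, -9, -10]
q=4: [-11, -19, -3, -4, -11]
q=5: [-14, -14, -4, -11, -12]
Optimal cycle mean attained by: cycle 1->3->1, total 8 + (-10), length 2.
Answer: λ = -1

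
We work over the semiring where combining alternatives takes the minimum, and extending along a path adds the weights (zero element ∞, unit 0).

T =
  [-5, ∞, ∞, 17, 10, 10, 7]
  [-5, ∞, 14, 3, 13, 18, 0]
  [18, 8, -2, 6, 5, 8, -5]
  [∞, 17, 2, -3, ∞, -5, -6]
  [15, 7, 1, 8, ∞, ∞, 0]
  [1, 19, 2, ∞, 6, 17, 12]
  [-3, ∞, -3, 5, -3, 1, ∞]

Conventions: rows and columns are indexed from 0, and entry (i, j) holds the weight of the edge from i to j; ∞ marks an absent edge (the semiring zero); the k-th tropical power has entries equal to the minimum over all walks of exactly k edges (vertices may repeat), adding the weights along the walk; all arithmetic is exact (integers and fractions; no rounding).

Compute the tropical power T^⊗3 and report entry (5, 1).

T^⊗2:
  [-10, 17, 4, 12, 4, 5, 2]
  [-10, 20, -3, 0, -3, -2, -3]
  [-8, 6, -8, 0, -8, -4, -7]
  [-9, 10, -9, -6, -9, -8, -9]
  [-3, 9, -3, 5, -3, 1, -4]
  [-4, 10, 0, 8, 7, 10, -3]
  [-8, 4, -5, 2, 2, 0, -8]
T^⊗3:
  [-15, 11, -1, 7, -1, 0, -3]
  [-15, 4, -6, -3, -6, -5, -8]
  [-13, -1, -10, -3, -10, -6, -13]
  [-14, -2, -12, -9, -12, -11, -14]
  [-8, 4, -7, 1, -7, -3, -8]
  [-9, 8, -6, 2, -6, -2, -5]
  [-13, 3, -11, -3, -11, -7, -10]
Key observation: the optimum is the walk 5->2->2->1, with weight 2 + (-2) + 8 = 8.
Optimal value attained by: walk 5->2->2->1.
Answer: (T^⊗3)[5][1] = 8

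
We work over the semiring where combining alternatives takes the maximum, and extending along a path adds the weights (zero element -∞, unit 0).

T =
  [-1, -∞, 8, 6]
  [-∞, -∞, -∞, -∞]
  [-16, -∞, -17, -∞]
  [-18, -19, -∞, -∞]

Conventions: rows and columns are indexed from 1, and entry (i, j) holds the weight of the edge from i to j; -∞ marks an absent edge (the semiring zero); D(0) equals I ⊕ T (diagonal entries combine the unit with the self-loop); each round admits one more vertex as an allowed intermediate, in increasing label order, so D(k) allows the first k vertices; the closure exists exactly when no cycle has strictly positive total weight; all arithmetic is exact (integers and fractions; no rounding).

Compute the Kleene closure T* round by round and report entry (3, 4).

D(0):
  [0, -∞, 8, 6]
  [-∞, 0, -∞, -∞]
  [-16, -∞, 0, -∞]
  [-18, -19, -∞, 0]
D(1):
  [0, -∞, 8, 6]
  [-∞, 0, -∞, -∞]
  [-16, -∞, 0, -10]
  [-18, -19, -10, 0]
D(2):
  [0, -∞, 8, 6]
  [-∞, 0, -∞, -∞]
  [-16, -∞, 0, -10]
  [-18, -19, -10, 0]
D(3):
  [0, -∞, 8, 6]
  [-∞, 0, -∞, -∞]
  [-16, -∞, 0, -10]
  [-18, -19, -10, 0]
D(4):
  [0, -13, 8, 6]
  [-∞, 0, -∞, -∞]
  [-16, -29, 0, -10]
  [-18, -19, -10, 0]
Answer: T*[3][4] = -10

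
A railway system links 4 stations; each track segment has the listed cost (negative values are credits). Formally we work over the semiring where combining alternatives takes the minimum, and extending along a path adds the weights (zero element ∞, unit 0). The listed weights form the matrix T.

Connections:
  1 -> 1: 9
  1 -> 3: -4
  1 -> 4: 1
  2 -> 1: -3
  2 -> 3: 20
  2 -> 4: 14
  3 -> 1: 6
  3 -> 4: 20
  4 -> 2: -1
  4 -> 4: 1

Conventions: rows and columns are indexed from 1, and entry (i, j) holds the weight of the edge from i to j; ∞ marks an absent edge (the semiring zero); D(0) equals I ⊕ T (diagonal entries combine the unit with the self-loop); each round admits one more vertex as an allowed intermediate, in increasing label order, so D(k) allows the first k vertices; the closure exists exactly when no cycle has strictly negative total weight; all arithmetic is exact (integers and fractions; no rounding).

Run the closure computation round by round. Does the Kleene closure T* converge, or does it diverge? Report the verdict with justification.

D(0):
  [0, ∞, -4, 1]
  [-3, 0, 20, 14]
  [6, ∞, 0, 20]
  [∞, -1, ∞, 0]
D(1):
  [0, ∞, -4, 1]
  [-3, 0, -7, -2]
  [6, ∞, 0, 7]
  [∞, -1, ∞, 0]
Detection: at round 2, diagonal entry (4, 4) turns strictly negative.
Key observation: the cycle 4->2->1->4 has total weight (-1) + (-3) + 1, which is strictly negative.
Answer: DIVERGES — negative cycle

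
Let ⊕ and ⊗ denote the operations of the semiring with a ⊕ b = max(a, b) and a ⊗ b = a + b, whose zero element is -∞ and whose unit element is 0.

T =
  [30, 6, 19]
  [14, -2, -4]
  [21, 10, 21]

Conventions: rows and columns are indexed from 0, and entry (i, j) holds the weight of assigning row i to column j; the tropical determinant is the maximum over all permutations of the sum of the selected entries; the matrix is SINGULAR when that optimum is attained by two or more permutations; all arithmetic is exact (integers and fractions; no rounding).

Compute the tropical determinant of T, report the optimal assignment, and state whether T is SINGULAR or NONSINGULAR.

σ = (0, 1, 2): 30 + (-2) + 21 = 49
σ = (0, 2, 1): 30 + (-4) + 10 = 36
σ = (1, 0, 2): 6 + 14 + 21 = 41
σ = (1, 2, 0): 6 + (-4) + 21 = 23
σ = (2, 0, 1): 19 + 14 + 10 = 43
σ = (2, 1, 0): 19 + (-2) + 21 = 38
Optimal value attained by: σ = (0, 1, 2).
Answer: det⊕(T) = 49; verdict: NONSINGULAR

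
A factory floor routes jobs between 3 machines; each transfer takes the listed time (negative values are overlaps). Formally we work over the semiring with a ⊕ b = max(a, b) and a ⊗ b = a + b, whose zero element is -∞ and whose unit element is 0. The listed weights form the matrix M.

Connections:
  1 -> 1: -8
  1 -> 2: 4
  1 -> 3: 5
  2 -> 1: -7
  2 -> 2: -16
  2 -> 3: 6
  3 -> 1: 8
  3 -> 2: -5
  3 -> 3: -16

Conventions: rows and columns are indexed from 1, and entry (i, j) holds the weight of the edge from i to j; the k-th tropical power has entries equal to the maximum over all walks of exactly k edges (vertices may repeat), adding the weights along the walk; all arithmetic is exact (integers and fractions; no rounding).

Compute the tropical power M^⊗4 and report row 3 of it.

M^⊗2:
  [13, 0, 10]
  [14, 1, -2]
  [0, 12, 13]
M^⊗3:
  [18, 17, 18]
  [6, 18, 19]
  [21, 8, 18]
M^⊗4:
  [26, 22, 23]
  [27, 14, 24]
  [26, 25, 26]
Answer: row 3 of M^⊗4 = [26, 25, 26]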